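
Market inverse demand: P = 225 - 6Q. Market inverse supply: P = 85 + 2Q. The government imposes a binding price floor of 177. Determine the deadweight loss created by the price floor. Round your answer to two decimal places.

Without the control, 225 - 6Q = 85 + 2Q so Q* = 17.5 and P* = 120.
At P = 177, buyers demand (225 - 177)/6 = 8 while sellers would supply more, so the quantity traded is 8 at price 177.
At Q = 8 the demand price is 177 and the supply price is 101. Deadweight loss is the triangle between the curves from 8 to 17.5: (1/2)(177 - 101)(17.5 - 8) = 361.

361.00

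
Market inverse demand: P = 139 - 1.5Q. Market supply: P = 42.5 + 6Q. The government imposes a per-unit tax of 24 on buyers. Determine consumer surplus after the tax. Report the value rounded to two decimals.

Pre-tax equilibrium: 139 - 1.5Q = 42.5 + 6Q gives Q* = 12.8667, P* = 119.7.
With the tax, buyers' net willingness to pay falls by 24: (139 - 24) - 1.5Q = 42.5 + 6Q, so Q_t = 9.6667. Buyers pay P_b = 124.5; sellers receive P_s = P_b - 24 = 100.5.
Consumer surplus is the triangle under demand above P_b: (1/2)(9.6667)(139 - 124.5) = 70.0833.

70.08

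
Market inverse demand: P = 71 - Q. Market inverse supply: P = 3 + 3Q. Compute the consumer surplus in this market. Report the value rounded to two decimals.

Equilibrium: 71 - Q = 3 + 3Q, so Q* = 17 and P* = 54.
Consumer surplus is the triangle under demand above P*: (1/2)(17)(71 - 54) = (1/2)(17)(17) = 144.5.

144.50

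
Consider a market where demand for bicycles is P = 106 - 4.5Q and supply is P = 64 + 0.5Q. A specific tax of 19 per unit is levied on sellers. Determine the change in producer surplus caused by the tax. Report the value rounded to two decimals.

-12.35

Pre-tax equilibrium: 106 - 4.5Q = 64 + 0.5Q gives Q* = 8.4, P* = 68.2.
A tax on sellers shifts supply up by 19: 106 - 4.5Q = 64 + 0.5Q + 19, so Q_t = 4.6. Buyers pay P_b = 85.3; sellers receive P_s = P_b - 19 = 66.3.
Producers lose the trapezoid between P_s and P* out to Q_t plus the triangle from Q_t to Q*: change in PS = 5.29 - 17.64 = -12.35.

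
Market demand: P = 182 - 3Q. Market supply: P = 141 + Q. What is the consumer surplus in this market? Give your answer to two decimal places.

157.59

Equilibrium: 182 - 3Q = 141 + Q, so Q* = 10.25 and P* = 151.25.
CS is the area between the demand curve and P* from 0 to Q*: (1/2)(10.25)(30.75) = 157.5938.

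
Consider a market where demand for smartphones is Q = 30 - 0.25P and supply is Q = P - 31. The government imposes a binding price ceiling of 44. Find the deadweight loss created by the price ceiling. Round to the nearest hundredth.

Rewriting demand in inverse form: P = 120 - 4Q.
Rewriting supply in inverse form: P = 31 + Q.
Free-market equilibrium: 120 - 4Q = 31 + Q gives Q* = 17.8, P* = 48.8.
At the ceiling price 44, quantity supplied is (44 - 31)/1 = 13; supply is the short side, so Q = 13 trades at P = 44.
At Q = 13 the demand price is 68 and the supply price is 44. Deadweight loss is the triangle between the curves from 13 to 17.8: (1/2)(68 - 44)(17.8 - 13) = 57.6.

57.60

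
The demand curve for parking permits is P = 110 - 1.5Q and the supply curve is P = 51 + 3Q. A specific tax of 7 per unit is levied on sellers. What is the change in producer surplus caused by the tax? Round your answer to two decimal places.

-57.56

Without the tax, 110 - 1.5Q = 51 + 3Q so Q* = 13.1111 and P* = 90.3333.
A tax on sellers shifts supply up by 7: 110 - 1.5Q = 51 + 3Q + 7, so Q_t = 11.5556. Buyers pay P_b = 92.6667; sellers receive P_s = P_b - 7 = 85.6667.
Producers lose the trapezoid between P_s and P* out to Q_t plus the triangle from Q_t to Q*: change in PS = 200.2963 - 257.8519 = -57.5556.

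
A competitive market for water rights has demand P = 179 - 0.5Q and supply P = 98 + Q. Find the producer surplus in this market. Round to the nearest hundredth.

Set 179 - 0.5Q = 98 + Q, which gives 81 = 1.5Q, so Q* = 54 and P* = 179 - 0.5(54) = 152.
Producer surplus is the triangle above supply below P*: (1/2)(54)(152 - 98) = (1/2)(54)(54) = 1458.

1458.00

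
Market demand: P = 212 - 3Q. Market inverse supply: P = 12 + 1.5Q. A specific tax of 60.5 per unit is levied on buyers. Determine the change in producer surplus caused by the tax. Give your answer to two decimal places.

Without the tax, 212 - 3Q = 12 + 1.5Q so Q* = 44.4444 and P* = 78.6667.
With the tax, buyers' net willingness to pay falls by 60.5: (212 - 60.5) - 3Q = 12 + 1.5Q, so Q_t = 31. Buyers pay P_b = 119; sellers receive P_s = P_b - 60.5 = 58.5.
PS falls from (1/2)(44.4444)(66.6667) = 1481.4815 to (1/2)(31)(46.5) = 720.75, a change of -760.7315.

-760.73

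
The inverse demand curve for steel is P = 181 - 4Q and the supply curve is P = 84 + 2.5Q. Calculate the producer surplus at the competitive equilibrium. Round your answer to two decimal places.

278.37

Set 181 - 4Q = 84 + 2.5Q, which gives 97 = 6.5Q, so Q* = 14.9231 and P* = 181 - 4(14.9231) = 121.3077.
The supply curve's price intercept is 84, so PS = (1/2)(Q*)(P* - 84) = (1/2)(14.9231)(37.3077) = 278.3728.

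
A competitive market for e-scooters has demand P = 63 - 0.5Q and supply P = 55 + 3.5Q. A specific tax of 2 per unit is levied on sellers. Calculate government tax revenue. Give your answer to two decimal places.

3.00

Pre-tax equilibrium: 63 - 0.5Q = 55 + 3.5Q gives Q* = 2, P* = 62.
A tax on sellers shifts supply up by 2: 63 - 0.5Q = 55 + 3.5Q + 2, so Q_t = 1.5. Buyers pay P_b = 62.25; sellers receive P_s = P_b - 2 = 60.25.
Revenue is the tax times quantity traded: 2 x 1.5 = 3.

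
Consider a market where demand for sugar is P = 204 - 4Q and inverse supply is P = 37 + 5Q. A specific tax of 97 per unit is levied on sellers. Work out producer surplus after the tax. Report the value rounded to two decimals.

151.23

Without the tax, 204 - 4Q = 37 + 5Q so Q* = 18.5556 and P* = 129.7778.
With the tax, sellers need 97 more per unit: 204 - 4Q = 37 + 5Q + 97, so Q_t = 7.7778. Buyers pay P_b = 172.8889; sellers receive P_s = P_b - 97 = 75.8889.
Producer surplus is the triangle above supply below P_s: (1/2)(7.7778)(75.8889 - 37) = 151.2346.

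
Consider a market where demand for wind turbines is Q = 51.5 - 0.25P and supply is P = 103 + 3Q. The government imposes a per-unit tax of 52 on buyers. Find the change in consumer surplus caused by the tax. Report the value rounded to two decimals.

-326.86

Rewriting demand in inverse form: P = 206 - 4Q.
Without the tax, 206 - 4Q = 103 + 3Q so Q* = 14.7143 and P* = 147.1429.
With the tax, buyers' net willingness to pay falls by 52: (206 - 52) - 4Q = 103 + 3Q, so Q_t = 7.2857. Buyers pay P_b = 176.8571; sellers receive P_s = P_b - 52 = 124.8571.
CS falls from (1/2)(14.7143)(58.8571) = 433.0204 to (1/2)(7.2857)(29.1429) = 106.1633, a change of -326.8571.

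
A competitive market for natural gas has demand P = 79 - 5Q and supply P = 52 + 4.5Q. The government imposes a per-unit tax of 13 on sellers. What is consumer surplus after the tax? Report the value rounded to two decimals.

5.43

Pre-tax equilibrium: 79 - 5Q = 52 + 4.5Q gives Q* = 2.8421, P* = 64.7895.
With the tax, sellers need 13 more per unit: 79 - 5Q = 52 + 4.5Q + 13, so Q_t = 1.4737. Buyers pay P_b = 71.6316; sellers receive P_s = P_b - 13 = 58.6316.
CS = (1/2)(Q_t)(79 - P_b) = (1/2)(1.4737)(7.3684) = 5.4294.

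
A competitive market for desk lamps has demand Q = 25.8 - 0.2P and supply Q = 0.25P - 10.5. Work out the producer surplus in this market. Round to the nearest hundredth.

186.89

Rewriting demand in inverse form: P = 129 - 5Q.
Rewriting supply in inverse form: P = 42 + 4Q.
Equilibrium: 129 - 5Q = 42 + 4Q, so Q* = 9.6667 and P* = 80.6667.
The supply curve's price intercept is 42, so PS = (1/2)(Q*)(P* - 42) = (1/2)(9.6667)(38.6667) = 186.8889.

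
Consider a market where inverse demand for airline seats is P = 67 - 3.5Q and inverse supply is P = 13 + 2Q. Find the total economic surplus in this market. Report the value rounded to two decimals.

Equilibrium: 67 - 3.5Q = 13 + 2Q, so Q* = 9.8182 and P* = 32.6364.
CS = (1/2)(9.8182)(34.3636) = 168.6942 and PS = (1/2)(9.8182)(19.6364) = 96.3967, so total surplus = 265.0909.

265.09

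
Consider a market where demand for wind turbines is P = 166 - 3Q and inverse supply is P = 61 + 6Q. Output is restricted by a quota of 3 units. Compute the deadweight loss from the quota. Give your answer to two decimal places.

338.00

Without the quota, 166 - 3Q = 61 + 6Q gives Q* = 11.6667.
At Q = 3 the demand price is 166 - 3(3) = 157 and the supply price is 61 + 6(3) = 79.
Deadweight loss is the triangle between the curves from 3 to 11.6667: (1/2)(157 - 79)(11.6667 - 3) = 338.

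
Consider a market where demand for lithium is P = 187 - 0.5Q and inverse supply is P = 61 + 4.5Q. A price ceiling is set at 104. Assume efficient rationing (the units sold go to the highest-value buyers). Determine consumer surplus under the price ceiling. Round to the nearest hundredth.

770.28

Without the control, 187 - 0.5Q = 61 + 4.5Q so Q* = 25.2 and P* = 174.4.
At the ceiling price 104, quantity supplied is (104 - 61)/4.5 = 9.5556; supply is the short side, so Q = 9.5556 trades at P = 104.
The demand price at Q = 9.5556 is 182.2222. CS is the trapezoid between demand and 104 over [0, 9.5556]: (1/2)[(187 - 104) + (182.2222 - 104)](9.5556) = 770.284.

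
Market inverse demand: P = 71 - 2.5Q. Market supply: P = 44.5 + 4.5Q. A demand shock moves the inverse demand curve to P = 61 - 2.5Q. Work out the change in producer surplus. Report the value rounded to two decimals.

-19.74

Initial equilibrium: Q_0 = 3.7857, P_0 = 61.5357; CS_0 = (1/2)(3.7857)(9.4643) = 17.9145, PS_0 = (1/2)(3.7857)(17.0357) = 32.2462.
New equilibrium: 61 - 2.5Q = 44.5 + 4.5Q gives Q_1 = 2.3571, P_1 = 55.1071; CS_1 = 6.9452, PS_1 = 12.5013.
Change in producer surplus = 12.5013 - 32.2462 = -19.7449.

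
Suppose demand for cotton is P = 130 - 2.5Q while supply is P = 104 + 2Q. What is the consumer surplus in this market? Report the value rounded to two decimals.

41.73

Set 130 - 2.5Q = 104 + 2Q, which gives 26 = 4.5Q, so Q* = 5.7778 and P* = 130 - 2.5(5.7778) = 115.5556.
The demand choke price is 130, so CS = (1/2)(Q*)(130 - P*) = (1/2)(5.7778)(14.4444) = 41.7284.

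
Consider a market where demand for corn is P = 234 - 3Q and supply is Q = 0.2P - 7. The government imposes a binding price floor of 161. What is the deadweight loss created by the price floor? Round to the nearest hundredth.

Rewriting supply in inverse form: P = 35 + 5Q.
Free-market equilibrium: 234 - 3Q = 35 + 5Q gives Q* = 24.875, P* = 159.375.
At P = 161, buyers demand (234 - 161)/3 = 24.3333 while sellers would supply more, so the quantity traded is 24.3333 at price 161.
At Q = 24.3333 the demand price is 161 and the supply price is 156.6667. Deadweight loss is the triangle between the curves from 24.3333 to 24.875: (1/2)(161 - 156.6667)(24.875 - 24.3333) = 1.1736.

1.17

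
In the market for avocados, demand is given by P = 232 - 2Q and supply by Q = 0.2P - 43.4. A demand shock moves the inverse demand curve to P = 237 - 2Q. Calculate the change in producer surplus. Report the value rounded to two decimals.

Rewriting supply in inverse form: P = 217 + 5Q.
Initial equilibrium: Q_0 = 2.1429, P_0 = 227.7143; CS_0 = (1/2)(2.1429)(4.2857) = 4.5918, PS_0 = (1/2)(2.1429)(10.7143) = 11.4796.
New equilibrium: 237 - 2Q = 217 + 5Q gives Q_1 = 2.8571, P_1 = 231.2857; CS_1 = 8.1633, PS_1 = 20.4082.
Change in producer surplus = 20.4082 - 11.4796 = 8.9286.

8.93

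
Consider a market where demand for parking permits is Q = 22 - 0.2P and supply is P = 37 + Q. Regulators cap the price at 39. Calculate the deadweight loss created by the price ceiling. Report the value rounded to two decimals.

310.08

Rewriting demand in inverse form: P = 110 - 5Q.
Without the control, 110 - 5Q = 37 + Q so Q* = 12.1667 and P* = 49.1667.
At the ceiling price 39, quantity supplied is (39 - 37)/1 = 2; supply is the short side, so Q = 2 trades at P = 39.
The lost-trades triangle has base Q* - 2 = 10.1667 and height equal to the gap between the curves at Q = 2, which is 100 - 39 = 61. DWL = (1/2)(10.1667)(61) = 310.0833.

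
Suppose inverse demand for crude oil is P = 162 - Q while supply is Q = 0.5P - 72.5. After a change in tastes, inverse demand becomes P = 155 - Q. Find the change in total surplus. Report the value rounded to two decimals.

-31.50

Rewriting supply in inverse form: P = 145 + 2Q.
Initial equilibrium: Q_0 = 5.6667, P_0 = 156.3333; CS_0 = (1/2)(5.6667)(5.6667) = 16.0556, PS_0 = (1/2)(5.6667)(11.3333) = 32.1111.
New equilibrium: 155 - Q = 145 + 2Q gives Q_1 = 3.3333, P_1 = 151.6667; CS_1 = 5.5556, PS_1 = 11.1111.
Change in total surplus = (5.5556 + 11.1111) - (16.0556 + 32.1111) = -31.5.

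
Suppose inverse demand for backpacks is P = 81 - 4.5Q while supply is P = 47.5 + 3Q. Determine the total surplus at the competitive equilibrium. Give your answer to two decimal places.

74.82

Equilibrium: 81 - 4.5Q = 47.5 + 3Q, so Q* = 4.4667 and P* = 60.9.
Total surplus is the full triangle between the curves from 0 to Q*: (1/2)(4.4667)(81 - 47.5) = 74.8167.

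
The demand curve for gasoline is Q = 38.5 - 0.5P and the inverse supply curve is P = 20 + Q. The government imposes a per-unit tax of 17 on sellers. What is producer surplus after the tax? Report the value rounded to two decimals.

88.89

Rewriting demand in inverse form: P = 77 - 2Q.
Without the tax, 77 - 2Q = 20 + Q so Q* = 19 and P* = 39.
A tax on sellers shifts supply up by 17: 77 - 2Q = 20 + Q + 17, so Q_t = 13.3333. Buyers pay P_b = 50.3333; sellers receive P_s = P_b - 17 = 33.3333.
PS = (1/2)(Q_t)(P_s - 20) = (1/2)(13.3333)(13.3333) = 88.8889.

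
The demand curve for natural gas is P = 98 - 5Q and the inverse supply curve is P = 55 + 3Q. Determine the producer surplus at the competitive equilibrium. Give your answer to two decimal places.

Equilibrium: 98 - 5Q = 55 + 3Q, so Q* = 5.375 and P* = 71.125.
The supply curve's price intercept is 55, so PS = (1/2)(Q*)(P* - 55) = (1/2)(5.375)(16.125) = 43.3359.

43.34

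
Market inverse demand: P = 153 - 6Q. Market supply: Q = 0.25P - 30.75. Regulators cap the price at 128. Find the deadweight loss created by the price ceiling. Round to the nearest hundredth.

Rewriting supply in inverse form: P = 123 + 4Q.
Free-market equilibrium: 153 - 6Q = 123 + 4Q gives Q* = 3, P* = 135.
At the ceiling price 128, quantity supplied is (128 - 123)/4 = 1.25; supply is the short side, so Q = 1.25 trades at P = 128.
At Q = 1.25 the demand price is 145.5 and the supply price is 128. Deadweight loss is the triangle between the curves from 1.25 to 3: (1/2)(145.5 - 128)(3 - 1.25) = 15.3125.

15.31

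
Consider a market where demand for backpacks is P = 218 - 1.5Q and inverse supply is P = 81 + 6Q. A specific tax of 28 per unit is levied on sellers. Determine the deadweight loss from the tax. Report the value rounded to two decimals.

52.27

Without the tax, 218 - 1.5Q = 81 + 6Q so Q* = 18.2667 and P* = 190.6.
A tax on sellers shifts supply up by 28: 218 - 1.5Q = 81 + 6Q + 28, so Q_t = 14.5333. Buyers pay P_b = 196.2; sellers receive P_s = P_b - 28 = 168.2.
Deadweight loss is the triangle between the curves from Q_t to Q*: (1/2)(18.2667 - 14.5333)(28) = 52.2667.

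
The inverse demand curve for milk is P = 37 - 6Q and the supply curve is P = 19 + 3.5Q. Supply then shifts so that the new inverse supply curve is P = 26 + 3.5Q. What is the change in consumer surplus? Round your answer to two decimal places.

Initial equilibrium: Q_0 = 1.8947, P_0 = 25.6316; CS_0 = (1/2)(1.8947)(11.3684) = 10.7701, PS_0 = (1/2)(1.8947)(6.6316) = 6.2825.
New equilibrium: 37 - 6Q = 26 + 3.5Q gives Q_1 = 1.1579, P_1 = 30.0526; CS_1 = 4.0222, PS_1 = 2.3463.
Change in consumer surplus = 4.0222 - 10.7701 = -6.7479.

-6.75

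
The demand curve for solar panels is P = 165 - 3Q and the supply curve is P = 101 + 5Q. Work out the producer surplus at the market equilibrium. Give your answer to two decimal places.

160.00

Setting demand equal to supply, 64 = 8Q, so Q* = 8 and P* = 141.
PS is the area between P* and the supply curve from 0 to Q*: (1/2)(8)(40) = 160.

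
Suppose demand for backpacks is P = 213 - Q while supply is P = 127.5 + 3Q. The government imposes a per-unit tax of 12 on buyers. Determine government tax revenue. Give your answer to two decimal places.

220.50

Pre-tax equilibrium: 213 - Q = 127.5 + 3Q gives Q* = 21.375, P* = 191.625.
A tax on buyers shifts demand down by 12: (213 - 12) - Q = 127.5 + 3Q, so Q_t = 18.375. Buyers pay P_b = 194.625; sellers receive P_s = P_b - 12 = 182.625.
Tax revenue = t x Q_t = 12 x 18.375 = 220.5.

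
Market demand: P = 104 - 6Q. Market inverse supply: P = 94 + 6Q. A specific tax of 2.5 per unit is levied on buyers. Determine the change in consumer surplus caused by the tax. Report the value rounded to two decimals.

-0.91

Pre-tax equilibrium: 104 - 6Q = 94 + 6Q gives Q* = 0.8333, P* = 99.
A tax on buyers shifts demand down by 2.5: (104 - 2.5) - 6Q = 94 + 6Q, so Q_t = 0.625. Buyers pay P_b = 100.25; sellers receive P_s = P_b - 2.5 = 97.75.
Consumers lose the trapezoid between P* and P_b out to Q_t plus the triangle from Q_t to Q*: change in CS = 1.1719 - 2.0833 = -0.9115.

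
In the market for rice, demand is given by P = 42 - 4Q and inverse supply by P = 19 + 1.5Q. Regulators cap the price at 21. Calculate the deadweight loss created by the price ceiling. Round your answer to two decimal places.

Free-market equilibrium: 42 - 4Q = 19 + 1.5Q gives Q* = 4.1818, P* = 25.2727.
At the ceiling price 21, quantity supplied is (21 - 19)/1.5 = 1.3333; supply is the short side, so Q = 1.3333 trades at P = 21.
The lost-trades triangle has base Q* - 1.3333 = 2.8485 and height equal to the gap between the curves at Q = 1.3333, which is 36.6667 - 21 = 15.6667. DWL = (1/2)(2.8485)(15.6667) = 22.3131.

22.31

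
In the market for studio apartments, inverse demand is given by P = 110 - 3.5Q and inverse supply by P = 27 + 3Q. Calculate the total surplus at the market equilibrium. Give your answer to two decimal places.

Set 110 - 3.5Q = 27 + 3Q, which gives 83 = 6.5Q, so Q* = 12.7692 and P* = 110 - 3.5(12.7692) = 65.3077.
Total surplus is the full triangle between the curves from 0 to Q*: (1/2)(12.7692)(110 - 27) = 529.9231.

529.92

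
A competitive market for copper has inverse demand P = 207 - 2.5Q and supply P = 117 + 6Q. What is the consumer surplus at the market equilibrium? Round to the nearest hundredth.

Set 207 - 2.5Q = 117 + 6Q, which gives 90 = 8.5Q, so Q* = 10.5882 and P* = 207 - 2.5(10.5882) = 180.5294.
The demand choke price is 207, so CS = (1/2)(Q*)(207 - P*) = (1/2)(10.5882)(26.4706) = 140.1384.

140.14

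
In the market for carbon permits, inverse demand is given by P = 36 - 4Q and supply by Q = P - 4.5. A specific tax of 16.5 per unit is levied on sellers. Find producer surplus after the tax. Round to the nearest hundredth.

Rewriting supply in inverse form: P = 4.5 + Q.
Pre-tax equilibrium: 36 - 4Q = 4.5 + Q gives Q* = 6.3, P* = 10.8.
A tax on sellers shifts supply up by 16.5: 36 - 4Q = 4.5 + Q + 16.5, so Q_t = 3. Buyers pay P_b = 24; sellers receive P_s = P_b - 16.5 = 7.5.
Producer surplus is the triangle above supply below P_s: (1/2)(3)(7.5 - 4.5) = 4.5.

4.50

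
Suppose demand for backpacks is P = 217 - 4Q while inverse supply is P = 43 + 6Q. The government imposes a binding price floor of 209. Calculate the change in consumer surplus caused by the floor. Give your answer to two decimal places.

Free-market equilibrium: 217 - 4Q = 43 + 6Q gives Q* = 17.4, P* = 147.4.
At P = 209, buyers demand (217 - 209)/4 = 2 while sellers would supply more, so the quantity traded is 2 at price 209.
CS goes from (1/2)(17.4)(69.6) = 605.52 to 8 (computed as (217 - 209)(2) - (1/2)(4)(2)^2), a change of -597.52.

-597.52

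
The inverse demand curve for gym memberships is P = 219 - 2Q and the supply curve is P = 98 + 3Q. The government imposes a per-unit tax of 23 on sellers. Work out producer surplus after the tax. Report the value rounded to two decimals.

Without the tax, 219 - 2Q = 98 + 3Q so Q* = 24.2 and P* = 170.6.
With the tax, sellers need 23 more per unit: 219 - 2Q = 98 + 3Q + 23, so Q_t = 19.6. Buyers pay P_b = 179.8; sellers receive P_s = P_b - 23 = 156.8.
PS = (1/2)(Q_t)(P_s - 98) = (1/2)(19.6)(58.8) = 576.24.

576.24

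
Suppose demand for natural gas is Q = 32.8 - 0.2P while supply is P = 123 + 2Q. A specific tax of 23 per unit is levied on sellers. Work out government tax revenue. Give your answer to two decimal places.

Rewriting demand in inverse form: P = 164 - 5Q.
Pre-tax equilibrium: 164 - 5Q = 123 + 2Q gives Q* = 5.8571, P* = 134.7143.
With the tax, sellers need 23 more per unit: 164 - 5Q = 123 + 2Q + 23, so Q_t = 2.5714. Buyers pay P_b = 151.1429; sellers receive P_s = P_b - 23 = 128.1429.
Tax revenue = t x Q_t = 23 x 2.5714 = 59.1429.

59.14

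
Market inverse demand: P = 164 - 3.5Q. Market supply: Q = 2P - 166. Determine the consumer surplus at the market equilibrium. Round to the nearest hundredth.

717.61

Rewriting supply in inverse form: P = 83 + 0.5Q.
Equilibrium: 164 - 3.5Q = 83 + 0.5Q, so Q* = 20.25 and P* = 93.125.
Consumer surplus is the triangle under demand above P*: (1/2)(20.25)(164 - 93.125) = (1/2)(20.25)(70.875) = 717.6094.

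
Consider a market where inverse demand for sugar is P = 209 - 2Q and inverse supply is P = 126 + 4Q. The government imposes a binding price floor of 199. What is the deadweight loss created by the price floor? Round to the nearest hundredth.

234.08

Free-market equilibrium: 209 - 2Q = 126 + 4Q gives Q* = 13.8333, P* = 181.3333.
At the floor price 199, quantity demanded is (209 - 199)/2 = 5; demand is the short side, so Q = 5 trades at P = 199.
The lost-trades triangle has base Q* - 5 = 8.8333 and height equal to the gap between the curves at Q = 5, which is 199 - 146 = 53. DWL = (1/2)(8.8333)(53) = 234.0833.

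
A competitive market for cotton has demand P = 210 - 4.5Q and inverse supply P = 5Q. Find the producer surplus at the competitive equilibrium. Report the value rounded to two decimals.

Setting demand equal to supply, 210 = 9.5Q, so Q* = 22.1053 and P* = 110.5263.
The supply curve's price intercept is 0, so PS = (1/2)(Q*)(P* - 0) = (1/2)(22.1053)(110.5263) = 1221.6066.

1221.61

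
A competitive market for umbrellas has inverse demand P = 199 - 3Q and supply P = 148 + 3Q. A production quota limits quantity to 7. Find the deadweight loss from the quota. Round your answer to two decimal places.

6.75

Without the quota, 199 - 3Q = 148 + 3Q gives Q* = 8.5.
At Q = 7 the demand price is 199 - 3(7) = 178 and the supply price is 148 + 3(7) = 169.
DWL = (1/2)(gap between curves at 7) x (Q* - 7) = (1/2)(9)(1.5) = 6.75.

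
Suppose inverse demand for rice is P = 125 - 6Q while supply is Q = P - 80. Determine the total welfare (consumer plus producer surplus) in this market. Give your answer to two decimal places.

144.64

Rewriting supply in inverse form: P = 80 + Q.
Setting demand equal to supply, 45 = 7Q, so Q* = 6.4286 and P* = 86.4286.
CS = (1/2)(6.4286)(38.5714) = 123.9796 and PS = (1/2)(6.4286)(6.4286) = 20.6633, so total surplus = 144.6429.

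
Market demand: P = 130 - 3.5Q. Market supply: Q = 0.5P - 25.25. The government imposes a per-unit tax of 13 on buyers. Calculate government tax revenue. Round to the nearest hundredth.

157.18

Rewriting supply in inverse form: P = 50.5 + 2Q.
Pre-tax equilibrium: 130 - 3.5Q = 50.5 + 2Q gives Q* = 14.4545, P* = 79.4091.
A tax on buyers shifts demand down by 13: (130 - 13) - 3.5Q = 50.5 + 2Q, so Q_t = 12.0909. Buyers pay P_b = 87.6818; sellers receive P_s = P_b - 13 = 74.6818.
Revenue is the tax times quantity traded: 13 x 12.0909 = 157.1818.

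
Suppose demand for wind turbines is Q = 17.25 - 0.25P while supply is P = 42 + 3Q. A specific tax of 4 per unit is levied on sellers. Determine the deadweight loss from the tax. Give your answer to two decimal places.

1.14

Rewriting demand in inverse form: P = 69 - 4Q.
Without the tax, 69 - 4Q = 42 + 3Q so Q* = 3.8571 and P* = 53.5714.
With the tax, sellers need 4 more per unit: 69 - 4Q = 42 + 3Q + 4, so Q_t = 3.2857. Buyers pay P_b = 55.8571; sellers receive P_s = P_b - 4 = 51.8571.
Deadweight loss is the triangle between the curves from Q_t to Q*: (1/2)(3.8571 - 3.2857)(4) = 1.1429.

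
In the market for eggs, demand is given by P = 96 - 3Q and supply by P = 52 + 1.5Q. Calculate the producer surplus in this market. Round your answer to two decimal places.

71.70

Setting demand equal to supply, 44 = 4.5Q, so Q* = 9.7778 and P* = 66.6667.
Producer surplus is the triangle above supply below P*: (1/2)(9.7778)(66.6667 - 52) = (1/2)(9.7778)(14.6667) = 71.7037.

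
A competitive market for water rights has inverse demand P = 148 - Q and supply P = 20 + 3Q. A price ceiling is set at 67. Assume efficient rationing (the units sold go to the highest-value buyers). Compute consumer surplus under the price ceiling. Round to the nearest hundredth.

1146.28

Without the control, 148 - Q = 20 + 3Q so Q* = 32 and P* = 116.
At P = 67, sellers supply (67 - 20)/3 = 15.6667 while buyers want more, so the quantity traded is 15.6667 at price 67.
The demand price at Q = 15.6667 is 132.3333. CS is the trapezoid between demand and 67 over [0, 15.6667]: (1/2)[(148 - 67) + (132.3333 - 67)](15.6667) = 1146.2778.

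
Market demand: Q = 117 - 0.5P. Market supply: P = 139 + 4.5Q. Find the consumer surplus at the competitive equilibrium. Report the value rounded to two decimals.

213.61

Rewriting demand in inverse form: P = 234 - 2Q.
Equilibrium: 234 - 2Q = 139 + 4.5Q, so Q* = 14.6154 and P* = 204.7692.
Consumer surplus is the triangle under demand above P*: (1/2)(14.6154)(234 - 204.7692) = (1/2)(14.6154)(29.2308) = 213.6095.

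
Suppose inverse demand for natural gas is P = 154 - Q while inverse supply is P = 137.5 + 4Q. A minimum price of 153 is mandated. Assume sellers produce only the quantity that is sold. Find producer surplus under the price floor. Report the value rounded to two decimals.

Without the control, 154 - Q = 137.5 + 4Q so Q* = 3.3 and P* = 150.7.
At the floor price 153, quantity demanded is (154 - 153)/1 = 1; demand is the short side, so Q = 1 trades at P = 153.
The supply price at Q = 1 is 141.5. PS is the trapezoid between 153 and supply over [0, 1]: (1/2)[(153 - 137.5) + (153 - 141.5)](1) = 13.5.

13.50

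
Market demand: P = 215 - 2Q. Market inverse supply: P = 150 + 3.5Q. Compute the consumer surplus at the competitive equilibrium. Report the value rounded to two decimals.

139.67

Setting demand equal to supply, 65 = 5.5Q, so Q* = 11.8182 and P* = 191.3636.
CS is the area between the demand curve and P* from 0 to Q*: (1/2)(11.8182)(23.6364) = 139.6694.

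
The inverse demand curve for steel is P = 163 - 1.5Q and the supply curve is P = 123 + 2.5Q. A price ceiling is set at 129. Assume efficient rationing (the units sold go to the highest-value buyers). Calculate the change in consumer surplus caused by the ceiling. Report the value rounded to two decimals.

2.28

Without the control, 163 - 1.5Q = 123 + 2.5Q so Q* = 10 and P* = 148.
At the ceiling price 129, quantity supplied is (129 - 123)/2.5 = 2.4; supply is the short side, so Q = 2.4 trades at P = 129.
CS goes from (1/2)(10)(15) = 75 to 77.28 (computed as (163 - 129)(2.4) - (1/2)(1.5)(2.4)^2), a change of 2.28.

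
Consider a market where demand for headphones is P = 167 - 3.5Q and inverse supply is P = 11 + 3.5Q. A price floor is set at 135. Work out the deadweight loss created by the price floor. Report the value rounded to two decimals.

Without the control, 167 - 3.5Q = 11 + 3.5Q so Q* = 22.2857 and P* = 89.
At the floor price 135, quantity demanded is (167 - 135)/3.5 = 9.1429; demand is the short side, so Q = 9.1429 trades at P = 135.
At Q = 9.1429 the demand price is 135 and the supply price is 43. Deadweight loss is the triangle between the curves from 9.1429 to 22.2857: (1/2)(135 - 43)(22.2857 - 9.1429) = 604.5714.

604.57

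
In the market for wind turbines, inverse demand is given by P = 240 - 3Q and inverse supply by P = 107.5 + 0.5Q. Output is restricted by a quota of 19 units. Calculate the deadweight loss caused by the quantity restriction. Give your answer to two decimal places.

622.29

Without the quota, 240 - 3Q = 107.5 + 0.5Q gives Q* = 37.8571.
At Q = 19 the demand price is 240 - 3(19) = 183 and the supply price is 107.5 + 0.5(19) = 117.
Deadweight loss is the triangle between the curves from 19 to 37.8571: (1/2)(183 - 117)(37.8571 - 19) = 622.2857.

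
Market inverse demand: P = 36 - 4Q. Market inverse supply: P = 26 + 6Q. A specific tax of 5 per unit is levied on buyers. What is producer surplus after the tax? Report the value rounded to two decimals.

0.75

Without the tax, 36 - 4Q = 26 + 6Q so Q* = 1 and P* = 32.
With the tax, buyers' net willingness to pay falls by 5: (36 - 5) - 4Q = 26 + 6Q, so Q_t = 0.5. Buyers pay P_b = 34; sellers receive P_s = P_b - 5 = 29.
PS = (1/2)(Q_t)(P_s - 26) = (1/2)(0.5)(3) = 0.75.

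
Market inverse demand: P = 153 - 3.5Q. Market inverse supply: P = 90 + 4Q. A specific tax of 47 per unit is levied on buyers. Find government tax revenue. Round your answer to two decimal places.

100.27

Pre-tax equilibrium: 153 - 3.5Q = 90 + 4Q gives Q* = 8.4, P* = 123.6.
With the tax, buyers' net willingness to pay falls by 47: (153 - 47) - 3.5Q = 90 + 4Q, so Q_t = 2.1333. Buyers pay P_b = 145.5333; sellers receive P_s = P_b - 47 = 98.5333.
Revenue is the tax times quantity traded: 47 x 2.1333 = 100.2667.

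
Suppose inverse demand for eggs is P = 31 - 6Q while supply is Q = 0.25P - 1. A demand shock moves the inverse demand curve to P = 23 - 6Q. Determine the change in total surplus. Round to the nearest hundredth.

-18.40

Rewriting supply in inverse form: P = 4 + 4Q.
Initial equilibrium: Q_0 = 2.7, P_0 = 14.8; CS_0 = (1/2)(2.7)(16.2) = 21.87, PS_0 = (1/2)(2.7)(10.8) = 14.58.
New equilibrium: 23 - 6Q = 4 + 4Q gives Q_1 = 1.9, P_1 = 11.6; CS_1 = 10.83, PS_1 = 7.22.
Change in total surplus = (10.83 + 7.22) - (21.87 + 14.58) = -18.4.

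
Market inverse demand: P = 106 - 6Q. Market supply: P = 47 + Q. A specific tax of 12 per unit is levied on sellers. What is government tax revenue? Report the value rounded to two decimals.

80.57

Pre-tax equilibrium: 106 - 6Q = 47 + Q gives Q* = 8.4286, P* = 55.4286.
A tax on sellers shifts supply up by 12: 106 - 6Q = 47 + Q + 12, so Q_t = 6.7143. Buyers pay P_b = 65.7143; sellers receive P_s = P_b - 12 = 53.7143.
Revenue is the tax times quantity traded: 12 x 6.7143 = 80.5714.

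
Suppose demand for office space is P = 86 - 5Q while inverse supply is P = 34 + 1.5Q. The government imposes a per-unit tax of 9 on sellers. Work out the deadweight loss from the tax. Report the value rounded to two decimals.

Without the tax, 86 - 5Q = 34 + 1.5Q so Q* = 8 and P* = 46.
A tax on sellers shifts supply up by 9: 86 - 5Q = 34 + 1.5Q + 9, so Q_t = 6.6154. Buyers pay P_b = 52.9231; sellers receive P_s = P_b - 9 = 43.9231.
Deadweight loss is the triangle between the curves from Q_t to Q*: (1/2)(8 - 6.6154)(9) = 6.2308.

6.23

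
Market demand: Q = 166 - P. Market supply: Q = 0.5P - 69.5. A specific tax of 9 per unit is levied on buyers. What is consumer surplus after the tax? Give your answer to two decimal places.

Rewriting demand in inverse form: P = 166 - Q.
Rewriting supply in inverse form: P = 139 + 2Q.
Without the tax, 166 - Q = 139 + 2Q so Q* = 9 and P* = 157.
A tax on buyers shifts demand down by 9: (166 - 9) - Q = 139 + 2Q, so Q_t = 6. Buyers pay P_b = 160; sellers receive P_s = P_b - 9 = 151.
Consumer surplus is the triangle under demand above P_b: (1/2)(6)(166 - 160) = 18.

18.00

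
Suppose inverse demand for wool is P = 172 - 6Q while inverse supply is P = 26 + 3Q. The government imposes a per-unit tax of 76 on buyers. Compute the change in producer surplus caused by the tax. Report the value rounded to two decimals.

-304.00

Without the tax, 172 - 6Q = 26 + 3Q so Q* = 16.2222 and P* = 74.6667.
With the tax, buyers' net willingness to pay falls by 76: (172 - 76) - 6Q = 26 + 3Q, so Q_t = 7.7778. Buyers pay P_b = 125.3333; sellers receive P_s = P_b - 76 = 49.3333.
PS falls from (1/2)(16.2222)(48.6667) = 394.7407 to (1/2)(7.7778)(23.3333) = 90.7407, a change of -304.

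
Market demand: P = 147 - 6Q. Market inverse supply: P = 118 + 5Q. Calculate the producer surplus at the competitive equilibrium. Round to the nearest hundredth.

17.38

Set 147 - 6Q = 118 + 5Q, which gives 29 = 11Q, so Q* = 2.6364 and P* = 147 - 6(2.6364) = 131.1818.
PS is the area between P* and the supply curve from 0 to Q*: (1/2)(2.6364)(13.1818) = 17.376.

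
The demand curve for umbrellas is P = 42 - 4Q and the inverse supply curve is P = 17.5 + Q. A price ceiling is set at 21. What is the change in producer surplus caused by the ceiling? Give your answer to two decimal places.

Free-market equilibrium: 42 - 4Q = 17.5 + Q gives Q* = 4.9, P* = 22.4.
At the ceiling price 21, quantity supplied is (21 - 17.5)/1 = 3.5; supply is the short side, so Q = 3.5 trades at P = 21.
PS goes from (1/2)(4.9)(4.9) = 12.005 to 6.125 (computed as (21 - 17.5)(3.5) - (1/2)(1)(3.5)^2), a change of -5.88.

-5.88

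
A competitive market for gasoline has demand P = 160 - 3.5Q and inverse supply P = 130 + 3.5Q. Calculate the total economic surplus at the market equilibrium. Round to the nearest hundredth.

64.29

Setting demand equal to supply, 30 = 7Q, so Q* = 4.2857 and P* = 145.
Total surplus is the full triangle between the curves from 0 to Q*: (1/2)(4.2857)(160 - 130) = 64.2857.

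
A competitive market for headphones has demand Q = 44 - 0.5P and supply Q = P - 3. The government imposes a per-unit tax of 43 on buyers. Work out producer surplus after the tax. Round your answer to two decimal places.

98.00

Rewriting demand in inverse form: P = 88 - 2Q.
Rewriting supply in inverse form: P = 3 + Q.
Pre-tax equilibrium: 88 - 2Q = 3 + Q gives Q* = 28.3333, P* = 31.3333.
With the tax, buyers' net willingness to pay falls by 43: (88 - 43) - 2Q = 3 + Q, so Q_t = 14. Buyers pay P_b = 60; sellers receive P_s = P_b - 43 = 17.
PS = (1/2)(Q_t)(P_s - 3) = (1/2)(14)(14) = 98.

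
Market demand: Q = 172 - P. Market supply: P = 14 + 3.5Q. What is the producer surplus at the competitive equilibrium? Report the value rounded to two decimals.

2157.38

Rewriting demand in inverse form: P = 172 - Q.
Set 172 - Q = 14 + 3.5Q, which gives 158 = 4.5Q, so Q* = 35.1111 and P* = 172 - (35.1111) = 136.8889.
The supply curve's price intercept is 14, so PS = (1/2)(Q*)(P* - 14) = (1/2)(35.1111)(122.8889) = 2157.3827.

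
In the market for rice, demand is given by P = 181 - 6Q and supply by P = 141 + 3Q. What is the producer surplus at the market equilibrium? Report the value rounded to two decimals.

29.63

Equilibrium: 181 - 6Q = 141 + 3Q, so Q* = 4.4444 and P* = 154.3333.
PS is the area between P* and the supply curve from 0 to Q*: (1/2)(4.4444)(13.3333) = 29.6296.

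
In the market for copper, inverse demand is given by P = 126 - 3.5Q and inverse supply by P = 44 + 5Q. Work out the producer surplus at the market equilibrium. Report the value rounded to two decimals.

232.66

Set 126 - 3.5Q = 44 + 5Q, which gives 82 = 8.5Q, so Q* = 9.6471 and P* = 126 - 3.5(9.6471) = 92.2353.
The supply curve's price intercept is 44, so PS = (1/2)(Q*)(P* - 44) = (1/2)(9.6471)(48.2353) = 232.6644.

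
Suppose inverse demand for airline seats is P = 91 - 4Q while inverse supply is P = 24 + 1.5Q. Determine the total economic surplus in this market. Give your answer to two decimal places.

Setting demand equal to supply, 67 = 5.5Q, so Q* = 12.1818 and P* = 42.2727.
Total surplus is the full triangle between the curves from 0 to Q*: (1/2)(12.1818)(91 - 24) = 408.0909.

408.09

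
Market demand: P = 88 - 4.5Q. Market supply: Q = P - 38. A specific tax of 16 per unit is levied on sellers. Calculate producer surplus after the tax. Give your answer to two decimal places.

19.11

Rewriting supply in inverse form: P = 38 + Q.
Pre-tax equilibrium: 88 - 4.5Q = 38 + Q gives Q* = 9.0909, P* = 47.0909.
A tax on sellers shifts supply up by 16: 88 - 4.5Q = 38 + Q + 16, so Q_t = 6.1818. Buyers pay P_b = 60.1818; sellers receive P_s = P_b - 16 = 44.1818.
PS = (1/2)(Q_t)(P_s - 38) = (1/2)(6.1818)(6.1818) = 19.1074.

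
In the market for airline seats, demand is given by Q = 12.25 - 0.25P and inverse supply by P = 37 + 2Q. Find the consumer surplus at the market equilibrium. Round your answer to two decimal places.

Rewriting demand in inverse form: P = 49 - 4Q.
Setting demand equal to supply, 12 = 6Q, so Q* = 2 and P* = 41.
CS is the area between the demand curve and P* from 0 to Q*: (1/2)(2)(8) = 8.

8.00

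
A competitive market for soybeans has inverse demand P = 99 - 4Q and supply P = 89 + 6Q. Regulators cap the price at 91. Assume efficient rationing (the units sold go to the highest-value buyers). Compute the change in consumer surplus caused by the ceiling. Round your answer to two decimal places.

0.44

Without the control, 99 - 4Q = 89 + 6Q so Q* = 1 and P* = 95.
At the ceiling price 91, quantity supplied is (91 - 89)/6 = 0.3333; supply is the short side, so Q = 0.3333 trades at P = 91.
CS goes from (1/2)(1)(4) = 2 to 2.4444 (computed as (99 - 91)(0.3333) - (1/2)(4)(0.3333)^2), a change of 0.4444.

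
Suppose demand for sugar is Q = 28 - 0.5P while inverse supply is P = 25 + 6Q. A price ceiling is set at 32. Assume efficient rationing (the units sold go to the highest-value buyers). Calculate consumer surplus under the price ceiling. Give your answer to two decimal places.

26.64

Rewriting demand in inverse form: P = 56 - 2Q.
Without the control, 56 - 2Q = 25 + 6Q so Q* = 3.875 and P* = 48.25.
At the ceiling price 32, quantity supplied is (32 - 25)/6 = 1.1667; supply is the short side, so Q = 1.1667 trades at P = 32.
The demand price at Q = 1.1667 is 53.6667. CS is the trapezoid between demand and 32 over [0, 1.1667]: (1/2)[(56 - 32) + (53.6667 - 32)](1.1667) = 26.6389.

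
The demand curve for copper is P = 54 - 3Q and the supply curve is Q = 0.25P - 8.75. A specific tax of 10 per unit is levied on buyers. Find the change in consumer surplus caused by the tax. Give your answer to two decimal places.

-8.57

Rewriting supply in inverse form: P = 35 + 4Q.
Without the tax, 54 - 3Q = 35 + 4Q so Q* = 2.7143 and P* = 45.8571.
A tax on buyers shifts demand down by 10: (54 - 10) - 3Q = 35 + 4Q, so Q_t = 1.2857. Buyers pay P_b = 50.1429; sellers receive P_s = P_b - 10 = 40.1429.
Consumers lose the trapezoid between P* and P_b out to Q_t plus the triangle from Q_t to Q*: change in CS = 2.4796 - 11.051 = -8.5714.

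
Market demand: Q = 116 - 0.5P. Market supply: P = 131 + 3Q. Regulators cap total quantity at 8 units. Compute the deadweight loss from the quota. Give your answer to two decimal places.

372.10

Rewriting demand in inverse form: P = 232 - 2Q.
Unrestricted equilibrium: Q* = (232 - 131)/(2 + 3) = 20.2.
At Q = 8 the demand price is 232 - 2(8) = 216 and the supply price is 131 + 3(8) = 155.
DWL = (1/2)(gap between curves at 8) x (Q* - 8) = (1/2)(61)(12.2) = 372.1.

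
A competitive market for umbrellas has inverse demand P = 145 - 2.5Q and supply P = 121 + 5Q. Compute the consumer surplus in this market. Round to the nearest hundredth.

12.80

Equilibrium: 145 - 2.5Q = 121 + 5Q, so Q* = 3.2 and P* = 137.
CS is the area between the demand curve and P* from 0 to Q*: (1/2)(3.2)(8) = 12.8.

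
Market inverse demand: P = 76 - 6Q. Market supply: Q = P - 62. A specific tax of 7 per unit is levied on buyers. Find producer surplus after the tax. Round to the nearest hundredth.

0.50

Rewriting supply in inverse form: P = 62 + Q.
Pre-tax equilibrium: 76 - 6Q = 62 + Q gives Q* = 2, P* = 64.
A tax on buyers shifts demand down by 7: (76 - 7) - 6Q = 62 + Q, so Q_t = 1. Buyers pay P_b = 70; sellers receive P_s = P_b - 7 = 63.
Producer surplus is the triangle above supply below P_s: (1/2)(1)(63 - 62) = 0.5.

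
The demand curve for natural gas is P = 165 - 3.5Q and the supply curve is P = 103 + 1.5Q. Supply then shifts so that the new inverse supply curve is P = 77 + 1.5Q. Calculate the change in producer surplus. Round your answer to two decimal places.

117.00

Initial equilibrium: Q_0 = 12.4, P_0 = 121.6; CS_0 = (1/2)(12.4)(43.4) = 269.08, PS_0 = (1/2)(12.4)(18.6) = 115.32.
New equilibrium: 165 - 3.5Q = 77 + 1.5Q gives Q_1 = 17.6, P_1 = 103.4; CS_1 = 542.08, PS_1 = 232.32.
Change in producer surplus = 232.32 - 115.32 = 117.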